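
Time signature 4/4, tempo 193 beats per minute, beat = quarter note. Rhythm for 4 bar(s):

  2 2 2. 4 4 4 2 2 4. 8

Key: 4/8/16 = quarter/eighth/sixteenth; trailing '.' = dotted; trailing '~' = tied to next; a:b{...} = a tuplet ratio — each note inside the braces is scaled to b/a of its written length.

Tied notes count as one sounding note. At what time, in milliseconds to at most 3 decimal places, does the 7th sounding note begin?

1. 0.0ms @ 0 + 621.762ms (2)
2. 621.762ms @ 2 + 621.762ms (2)
3. 1243.523ms @ 4 + 932.642ms (3)
4. 2176.166ms @ 7 + 310.881ms (1)
5. 2487.047ms @ 8 + 310.881ms (1)
6. 2797.927ms @ 9 + 310.881ms (1)
7. 3108.808ms @ 10 + 621.762ms (2)
8. 3730.57ms @ 12 + 621.762ms (2)
9. 4352.332ms @ 14 + 466.321ms (3/2)
10. 4818.653ms @ 31/2 + 155.44ms (1/2)

note 7 onset = 10b = 3108.808ms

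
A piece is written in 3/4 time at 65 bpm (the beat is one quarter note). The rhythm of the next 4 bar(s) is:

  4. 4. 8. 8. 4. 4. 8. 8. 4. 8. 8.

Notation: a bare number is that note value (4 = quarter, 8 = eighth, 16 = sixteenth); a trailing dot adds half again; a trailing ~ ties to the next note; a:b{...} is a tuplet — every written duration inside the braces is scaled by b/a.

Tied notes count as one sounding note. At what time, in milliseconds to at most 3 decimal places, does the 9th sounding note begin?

note 9 onset = 9b = 8307.692ms

1. 0.0ms @ 0 + 1384.615ms (3/2)
2. 1384.615ms @ 3/2 + 1384.615ms (3/2)
3. 2769.231ms @ 3 + 692.308ms (3/4)
4. 3461.538ms @ 15/4 + 692.308ms (3/4)
5. 4153.846ms @ 9/2 + 1384.615ms (3/2)
6. 5538.462ms @ 6 + 1384.615ms (3/2)
7. 6923.077ms @ 15/2 + 692.308ms (3/4)
8. 7615.385ms @ 33/4 + 692.308ms (3/4)
9. 8307.692ms @ 9 + 1384.615ms (3/2)
10. 9692.308ms @ 21/2 + 692.308ms (3/4)
11. 10384.615ms @ 45/4 + 692.308ms (3/4)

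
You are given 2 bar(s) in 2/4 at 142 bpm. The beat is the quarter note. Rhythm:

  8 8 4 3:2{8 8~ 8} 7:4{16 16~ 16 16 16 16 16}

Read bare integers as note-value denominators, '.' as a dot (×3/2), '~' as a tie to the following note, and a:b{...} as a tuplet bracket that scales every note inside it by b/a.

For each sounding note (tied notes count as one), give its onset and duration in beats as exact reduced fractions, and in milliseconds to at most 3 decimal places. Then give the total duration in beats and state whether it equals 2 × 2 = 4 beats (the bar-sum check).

1) 0.0ms=0b +211.268ms=1/2b
2) 211.268ms=1/2b +211.268ms=1/2b
3) 422.535ms=1b +422.535ms=1b
4) 845.07ms=2b +140.845ms=1/3b
5) 985.915ms=7/3b +281.69ms=2/3b
6) 1267.606ms=3b +60.362ms=1/7b
7) 1327.968ms=22/7b +120.724ms=2/7b
8) 1448.692ms=24/7b +60.362ms=1/7b
9) 1509.054ms=25/7b +60.362ms=1/7b
10) 1569.416ms=26/7b +60.362ms=1/7b
11) 1629.779ms=27/7b +60.362ms=1/7b
Σ=4b of 4 (142bpm 2/4) — PASS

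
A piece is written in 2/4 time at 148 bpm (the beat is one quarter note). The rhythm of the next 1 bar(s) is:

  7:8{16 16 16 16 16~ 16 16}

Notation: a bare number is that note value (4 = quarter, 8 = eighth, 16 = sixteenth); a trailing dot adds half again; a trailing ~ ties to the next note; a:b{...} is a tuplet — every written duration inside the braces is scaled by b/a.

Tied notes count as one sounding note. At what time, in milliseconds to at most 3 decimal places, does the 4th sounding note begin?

1. 0.0ms @ 0 + 115.83ms (2/7)
2. 115.83ms @ 2/7 + 115.83ms (2/7)
3. 231.66ms @ 4/7 + 115.83ms (2/7)
4. 347.49ms @ 6/7 + 115.83ms (2/7)
5. 463.32ms @ 8/7 + 231.66ms (4/7)
6. 694.981ms @ 12/7 + 115.83ms (2/7)

note 4 onset = 6/7b = 347.49ms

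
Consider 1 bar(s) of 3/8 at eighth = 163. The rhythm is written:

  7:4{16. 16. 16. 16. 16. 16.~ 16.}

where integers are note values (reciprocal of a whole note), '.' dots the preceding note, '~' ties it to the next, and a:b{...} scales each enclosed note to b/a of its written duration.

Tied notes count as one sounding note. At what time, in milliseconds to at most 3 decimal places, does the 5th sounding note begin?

note 5 onset = 12/7b = 631.025ms

1. 0.0ms @ 0 + 157.756ms (3/7)
2. 157.756ms @ 3/7 + 157.756ms (3/7)
3. 315.513ms @ 6/7 + 157.756ms (3/7)
4. 473.269ms @ 9/7 + 157.756ms (3/7)
5. 631.025ms @ 12/7 + 157.756ms (3/7)
6. 788.782ms @ 15/7 + 315.513ms (6/7)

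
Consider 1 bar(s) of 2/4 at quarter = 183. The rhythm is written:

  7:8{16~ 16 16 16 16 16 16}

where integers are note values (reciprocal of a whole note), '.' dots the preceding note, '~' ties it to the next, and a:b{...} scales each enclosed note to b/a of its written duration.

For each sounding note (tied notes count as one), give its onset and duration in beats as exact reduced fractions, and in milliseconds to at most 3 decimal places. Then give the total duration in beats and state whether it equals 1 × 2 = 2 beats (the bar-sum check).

1) 0.0ms=0b +187.354ms=4/7b
2) 187.354ms=4/7b +93.677ms=2/7b
3) 281.03ms=6/7b +93.677ms=2/7b
4) 374.707ms=8/7b +93.677ms=2/7b
5) 468.384ms=10/7b +93.677ms=2/7b
6) 562.061ms=12/7b +93.677ms=2/7b
Σ=2b of 2 (183bpm 2/4) — PASS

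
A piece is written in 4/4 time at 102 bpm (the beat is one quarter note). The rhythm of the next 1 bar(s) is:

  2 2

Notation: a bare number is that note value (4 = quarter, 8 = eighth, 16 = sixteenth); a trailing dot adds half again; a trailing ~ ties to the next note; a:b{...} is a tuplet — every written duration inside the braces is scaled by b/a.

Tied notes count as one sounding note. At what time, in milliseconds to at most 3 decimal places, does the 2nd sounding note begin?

1. 0.0ms @ 0 + 1176.471ms (2)
2. 1176.471ms @ 2 + 1176.471ms (2)

note 2 onset = 2b = 1176.471ms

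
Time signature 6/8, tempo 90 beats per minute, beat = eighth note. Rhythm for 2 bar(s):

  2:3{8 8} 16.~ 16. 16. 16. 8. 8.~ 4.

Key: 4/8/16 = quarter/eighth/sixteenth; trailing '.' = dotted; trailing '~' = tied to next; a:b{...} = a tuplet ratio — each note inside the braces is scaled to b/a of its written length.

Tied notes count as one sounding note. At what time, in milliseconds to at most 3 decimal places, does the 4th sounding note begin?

1. 0.0ms @ 0 + 1000.0ms (3/2)
2. 1000.0ms @ 3/2 + 1000.0ms (3/2)
3. 2000.0ms @ 3 + 1000.0ms (3/2)
4. 3000.0ms @ 9/2 + 500.0ms (3/4)
5. 3500.0ms @ 21/4 + 500.0ms (3/4)
6. 4000.0ms @ 6 + 1000.0ms (3/2)
7. 5000.0ms @ 15/2 + 3000.0ms (9/2)

note 4 onset = 9/2b = 3000.0ms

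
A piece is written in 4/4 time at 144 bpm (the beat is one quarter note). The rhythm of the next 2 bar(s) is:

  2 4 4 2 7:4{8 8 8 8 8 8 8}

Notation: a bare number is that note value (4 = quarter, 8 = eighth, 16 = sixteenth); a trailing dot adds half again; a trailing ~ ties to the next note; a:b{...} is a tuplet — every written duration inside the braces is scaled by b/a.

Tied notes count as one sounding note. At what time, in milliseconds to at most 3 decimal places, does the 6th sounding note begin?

1. 0.0ms @ 0 + 833.333ms (2)
2. 833.333ms @ 2 + 416.667ms (1)
3. 1250.0ms @ 3 + 416.667ms (1)
4. 1666.667ms @ 4 + 833.333ms (2)
5. 2500.0ms @ 6 + 119.048ms (2/7)
6. 2619.048ms @ 44/7 + 119.048ms (2/7)
7. 2738.095ms @ 46/7 + 119.048ms (2/7)
8. 2857.143ms @ 48/7 + 119.048ms (2/7)
9. 2976.19ms @ 50/7 + 119.048ms (2/7)
10. 3095.238ms @ 52/7 + 119.048ms (2/7)
11. 3214.286ms @ 54/7 + 119.048ms (2/7)

note 6 onset = 44/7b = 2619.048ms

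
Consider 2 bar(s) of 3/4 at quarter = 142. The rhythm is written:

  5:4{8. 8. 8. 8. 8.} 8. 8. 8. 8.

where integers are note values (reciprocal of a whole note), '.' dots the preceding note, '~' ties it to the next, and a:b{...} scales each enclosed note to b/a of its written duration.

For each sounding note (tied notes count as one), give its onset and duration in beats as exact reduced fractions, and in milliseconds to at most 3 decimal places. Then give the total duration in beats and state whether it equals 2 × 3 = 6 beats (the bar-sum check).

1) 0.0ms=0b +253.521ms=3/5b
2) 253.521ms=3/5b +253.521ms=3/5b
3) 507.042ms=6/5b +253.521ms=3/5b
4) 760.563ms=9/5b +253.521ms=3/5b
5) 1014.085ms=12/5b +253.521ms=3/5b
6) 1267.606ms=3b +316.901ms=3/4b
7) 1584.507ms=15/4b +316.901ms=3/4b
8) 1901.408ms=9/2b +316.901ms=3/4b
9) 2218.31ms=21/4b +316.901ms=3/4b
Σ=6b of 6 (142bpm 3/4) — PASS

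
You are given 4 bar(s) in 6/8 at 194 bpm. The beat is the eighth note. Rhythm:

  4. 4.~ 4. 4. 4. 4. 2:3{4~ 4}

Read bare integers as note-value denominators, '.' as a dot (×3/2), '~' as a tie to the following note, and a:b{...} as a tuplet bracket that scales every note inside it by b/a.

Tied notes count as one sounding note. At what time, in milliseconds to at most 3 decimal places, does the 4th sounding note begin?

1. 0.0ms @ 0 + 927.835ms (3)
2. 927.835ms @ 3 + 1855.67ms (6)
3. 2783.505ms @ 9 + 927.835ms (3)
4. 3711.34ms @ 12 + 927.835ms (3)
5. 4639.175ms @ 15 + 927.835ms (3)
6. 5567.01ms @ 18 + 1855.67ms (6)

note 4 onset = 12b = 3711.34ms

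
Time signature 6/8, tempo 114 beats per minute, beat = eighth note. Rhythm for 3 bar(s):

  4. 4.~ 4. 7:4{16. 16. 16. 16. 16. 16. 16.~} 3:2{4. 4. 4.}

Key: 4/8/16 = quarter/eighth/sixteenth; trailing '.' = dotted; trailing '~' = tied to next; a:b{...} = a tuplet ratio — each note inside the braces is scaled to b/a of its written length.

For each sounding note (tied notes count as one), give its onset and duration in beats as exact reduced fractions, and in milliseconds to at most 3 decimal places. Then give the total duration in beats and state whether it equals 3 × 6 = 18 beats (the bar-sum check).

1) 0.0ms=0b +1578.947ms=3b
2) 1578.947ms=3b +3157.895ms=6b
3) 4736.842ms=9b +225.564ms=3/7b
4) 4962.406ms=66/7b +225.564ms=3/7b
5) 5187.97ms=69/7b +225.564ms=3/7b
6) 5413.534ms=72/7b +225.564ms=3/7b
7) 5639.098ms=75/7b +225.564ms=3/7b
8) 5864.662ms=78/7b +225.564ms=3/7b
9) 6090.226ms=81/7b +1278.195ms=17/7b
10) 7368.421ms=14b +1052.632ms=2b
11) 8421.053ms=16b +1052.632ms=2b
Σ=18b of 18 (114bpm 6/8) — PASS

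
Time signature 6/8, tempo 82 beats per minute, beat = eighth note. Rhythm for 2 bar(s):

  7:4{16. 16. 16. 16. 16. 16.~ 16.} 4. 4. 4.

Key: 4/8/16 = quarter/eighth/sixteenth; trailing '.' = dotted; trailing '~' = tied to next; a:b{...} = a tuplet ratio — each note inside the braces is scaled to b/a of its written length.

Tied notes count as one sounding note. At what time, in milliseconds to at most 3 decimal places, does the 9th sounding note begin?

1. 0.0ms @ 0 + 313.589ms (3/7)
2. 313.589ms @ 3/7 + 313.589ms (3/7)
3. 627.178ms @ 6/7 + 313.589ms (3/7)
4. 940.767ms @ 9/7 + 313.589ms (3/7)
5. 1254.355ms @ 12/7 + 313.589ms (3/7)
6. 1567.944ms @ 15/7 + 627.178ms (6/7)
7. 2195.122ms @ 3 + 2195.122ms (3)
8. 4390.244ms @ 6 + 2195.122ms (3)
9. 6585.366ms @ 9 + 2195.122ms (3)

note 9 onset = 9b = 6585.366ms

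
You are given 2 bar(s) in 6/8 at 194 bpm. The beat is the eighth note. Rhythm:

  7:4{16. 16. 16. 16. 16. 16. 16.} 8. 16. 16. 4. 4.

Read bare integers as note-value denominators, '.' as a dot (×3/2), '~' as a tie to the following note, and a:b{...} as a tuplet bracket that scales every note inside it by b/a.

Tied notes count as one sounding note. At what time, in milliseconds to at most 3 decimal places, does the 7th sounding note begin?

note 7 onset = 18/7b = 795.287ms

1. 0.0ms @ 0 + 132.548ms (3/7)
2. 132.548ms @ 3/7 + 132.548ms (3/7)
3. 265.096ms @ 6/7 + 132.548ms (3/7)
4. 397.644ms @ 9/7 + 132.548ms (3/7)
5. 530.191ms @ 12/7 + 132.548ms (3/7)
6. 662.739ms @ 15/7 + 132.548ms (3/7)
7. 795.287ms @ 18/7 + 132.548ms (3/7)
8. 927.835ms @ 3 + 463.918ms (3/2)
9. 1391.753ms @ 9/2 + 231.959ms (3/4)
10. 1623.711ms @ 21/4 + 231.959ms (3/4)
11. 1855.67ms @ 6 + 927.835ms (3)
12. 2783.505ms @ 9 + 927.835ms (3)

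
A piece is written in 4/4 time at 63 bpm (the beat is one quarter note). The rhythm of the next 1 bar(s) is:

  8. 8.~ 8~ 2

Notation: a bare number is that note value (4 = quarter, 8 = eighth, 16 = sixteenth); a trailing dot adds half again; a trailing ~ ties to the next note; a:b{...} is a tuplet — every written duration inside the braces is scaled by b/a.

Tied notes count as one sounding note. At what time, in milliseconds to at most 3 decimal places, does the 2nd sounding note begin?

1. 0.0ms @ 0 + 714.286ms (3/4)
2. 714.286ms @ 3/4 + 3095.238ms (13/4)

note 2 onset = 3/4b = 714.286ms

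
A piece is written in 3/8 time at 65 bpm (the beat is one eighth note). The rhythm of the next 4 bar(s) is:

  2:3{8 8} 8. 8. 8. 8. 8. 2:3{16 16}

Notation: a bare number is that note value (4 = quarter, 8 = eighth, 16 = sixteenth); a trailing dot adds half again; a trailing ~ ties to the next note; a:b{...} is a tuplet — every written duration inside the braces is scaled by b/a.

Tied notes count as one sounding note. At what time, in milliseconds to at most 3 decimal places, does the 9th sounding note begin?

note 9 onset = 45/4b = 10384.615ms

1. 0.0ms @ 0 + 1384.615ms (3/2)
2. 1384.615ms @ 3/2 + 1384.615ms (3/2)
3. 2769.231ms @ 3 + 1384.615ms (3/2)
4. 4153.846ms @ 9/2 + 1384.615ms (3/2)
5. 5538.462ms @ 6 + 1384.615ms (3/2)
6. 6923.077ms @ 15/2 + 1384.615ms (3/2)
7. 8307.692ms @ 9 + 1384.615ms (3/2)
8. 9692.308ms @ 21/2 + 692.308ms (3/4)
9. 10384.615ms @ 45/4 + 692.308ms (3/4)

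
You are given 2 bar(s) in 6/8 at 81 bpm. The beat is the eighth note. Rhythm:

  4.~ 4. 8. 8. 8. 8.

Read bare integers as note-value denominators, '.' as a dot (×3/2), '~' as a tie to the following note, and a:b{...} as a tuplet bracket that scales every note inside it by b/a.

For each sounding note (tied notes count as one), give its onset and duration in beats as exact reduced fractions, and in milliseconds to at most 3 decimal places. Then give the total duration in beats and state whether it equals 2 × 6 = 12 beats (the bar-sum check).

1) 0.0ms=0b +4444.444ms=6b
2) 4444.444ms=6b +1111.111ms=3/2b
3) 5555.556ms=15/2b +1111.111ms=3/2b
4) 6666.667ms=9b +1111.111ms=3/2b
5) 7777.778ms=21/2b +1111.111ms=3/2b
Σ=12b of 12 (81bpm 6/8) — PASS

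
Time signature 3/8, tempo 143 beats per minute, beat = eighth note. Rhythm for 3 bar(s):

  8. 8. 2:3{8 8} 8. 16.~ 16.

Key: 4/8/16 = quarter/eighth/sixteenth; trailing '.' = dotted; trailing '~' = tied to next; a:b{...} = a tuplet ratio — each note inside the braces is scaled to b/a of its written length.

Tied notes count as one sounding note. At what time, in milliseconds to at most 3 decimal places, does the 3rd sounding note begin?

note 3 onset = 3b = 1258.741ms

1. 0.0ms @ 0 + 629.371ms (3/2)
2. 629.371ms @ 3/2 + 629.371ms (3/2)
3. 1258.741ms @ 3 + 629.371ms (3/2)
4. 1888.112ms @ 9/2 + 629.371ms (3/2)
5. 2517.483ms @ 6 + 629.371ms (3/2)
6. 3146.853ms @ 15/2 + 629.371ms (3/2)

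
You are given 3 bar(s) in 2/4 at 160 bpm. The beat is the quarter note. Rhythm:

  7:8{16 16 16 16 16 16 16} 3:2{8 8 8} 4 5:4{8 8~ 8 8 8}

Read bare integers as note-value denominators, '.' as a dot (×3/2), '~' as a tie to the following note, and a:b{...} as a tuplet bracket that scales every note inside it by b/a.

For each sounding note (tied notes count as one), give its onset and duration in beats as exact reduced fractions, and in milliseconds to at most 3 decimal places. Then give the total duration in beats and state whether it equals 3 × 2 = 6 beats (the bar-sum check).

1) 0.0ms=0b +107.143ms=2/7b
2) 107.143ms=2/7b +107.143ms=2/7b
3) 214.286ms=4/7b +107.143ms=2/7b
4) 321.429ms=6/7b +107.143ms=2/7b
5) 428.571ms=8/7b +107.143ms=2/7b
6) 535.714ms=10/7b +107.143ms=2/7b
7) 642.857ms=12/7b +107.143ms=2/7b
8) 750.0ms=2b +125.0ms=1/3b
9) 875.0ms=7/3b +125.0ms=1/3b
10) 1000.0ms=8/3b +125.0ms=1/3b
11) 1125.0ms=3b +375.0ms=1b
12) 1500.0ms=4b +150.0ms=2/5b
13) 1650.0ms=22/5b +300.0ms=4/5b
14) 1950.0ms=26/5b +150.0ms=2/5b
15) 2100.0ms=28/5b +150.0ms=2/5b
Σ=6b of 6 (160bpm 2/4) — PASS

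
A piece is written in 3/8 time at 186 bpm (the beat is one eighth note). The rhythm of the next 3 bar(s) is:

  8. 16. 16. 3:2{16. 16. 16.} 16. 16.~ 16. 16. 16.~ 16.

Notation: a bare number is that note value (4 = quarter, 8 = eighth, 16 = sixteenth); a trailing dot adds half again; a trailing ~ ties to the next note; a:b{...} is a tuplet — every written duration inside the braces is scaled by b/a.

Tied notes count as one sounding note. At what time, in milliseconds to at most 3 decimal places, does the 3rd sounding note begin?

1. 0.0ms @ 0 + 483.871ms (3/2)
2. 483.871ms @ 3/2 + 241.935ms (3/4)
3. 725.806ms @ 9/4 + 241.935ms (3/4)
4. 967.742ms @ 3 + 161.29ms (1/2)
5. 1129.032ms @ 7/2 + 161.29ms (1/2)
6. 1290.323ms @ 4 + 161.29ms (1/2)
7. 1451.613ms @ 9/2 + 241.935ms (3/4)
8. 1693.548ms @ 21/4 + 483.871ms (3/2)
9. 2177.419ms @ 27/4 + 241.935ms (3/4)
10. 2419.355ms @ 15/2 + 483.871ms (3/2)

note 3 onset = 9/4b = 725.806ms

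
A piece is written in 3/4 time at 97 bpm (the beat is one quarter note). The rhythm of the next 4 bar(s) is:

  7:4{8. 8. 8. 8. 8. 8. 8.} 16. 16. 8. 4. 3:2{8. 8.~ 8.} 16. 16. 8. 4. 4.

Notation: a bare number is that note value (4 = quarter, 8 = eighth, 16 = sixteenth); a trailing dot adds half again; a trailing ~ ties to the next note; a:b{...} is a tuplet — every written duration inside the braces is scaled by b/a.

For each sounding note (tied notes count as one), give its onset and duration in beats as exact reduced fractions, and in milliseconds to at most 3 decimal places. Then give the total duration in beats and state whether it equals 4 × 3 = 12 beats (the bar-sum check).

1) 0.0ms=0b +265.096ms=3/7b
2) 265.096ms=3/7b +265.096ms=3/7b
3) 530.191ms=6/7b +265.096ms=3/7b
4) 795.287ms=9/7b +265.096ms=3/7b
5) 1060.383ms=12/7b +265.096ms=3/7b
6) 1325.479ms=15/7b +265.096ms=3/7b
7) 1590.574ms=18/7b +265.096ms=3/7b
8) 1855.67ms=3b +231.959ms=3/8b
9) 2087.629ms=27/8b +231.959ms=3/8b
10) 2319.588ms=15/4b +463.918ms=3/4b
11) 2783.505ms=9/2b +927.835ms=3/2b
12) 3711.34ms=6b +309.278ms=1/2b
13) 4020.619ms=13/2b +618.557ms=1b
14) 4639.175ms=15/2b +231.959ms=3/8b
15) 4871.134ms=63/8b +231.959ms=3/8b
16) 5103.093ms=33/4b +463.918ms=3/4b
17) 5567.01ms=9b +927.835ms=3/2b
18) 6494.845ms=21/2b +927.835ms=3/2b
Σ=12b of 12 (97bpm 3/4) — PASS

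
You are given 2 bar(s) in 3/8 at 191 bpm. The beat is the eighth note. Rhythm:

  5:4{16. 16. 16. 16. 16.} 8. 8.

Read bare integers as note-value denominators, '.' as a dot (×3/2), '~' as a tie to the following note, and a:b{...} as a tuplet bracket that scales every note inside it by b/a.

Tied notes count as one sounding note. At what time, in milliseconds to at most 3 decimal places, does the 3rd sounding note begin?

note 3 onset = 6/5b = 376.963ms

1. 0.0ms @ 0 + 188.482ms (3/5)
2. 188.482ms @ 3/5 + 188.482ms (3/5)
3. 376.963ms @ 6/5 + 188.482ms (3/5)
4. 565.445ms @ 9/5 + 188.482ms (3/5)
5. 753.927ms @ 12/5 + 188.482ms (3/5)
6. 942.408ms @ 3 + 471.204ms (3/2)
7. 1413.613ms @ 9/2 + 471.204ms (3/2)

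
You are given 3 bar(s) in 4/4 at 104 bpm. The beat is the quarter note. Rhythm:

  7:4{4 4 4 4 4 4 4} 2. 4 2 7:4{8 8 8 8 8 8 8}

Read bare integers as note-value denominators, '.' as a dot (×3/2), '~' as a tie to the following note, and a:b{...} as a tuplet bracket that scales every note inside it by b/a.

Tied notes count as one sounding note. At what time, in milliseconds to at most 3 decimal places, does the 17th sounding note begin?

1. 0.0ms @ 0 + 329.67ms (4/7)
2. 329.67ms @ 4/7 + 329.67ms (4/7)
3. 659.341ms @ 8/7 + 329.67ms (4/7)
4. 989.011ms @ 12/7 + 329.67ms (4/7)
5. 1318.681ms @ 16/7 + 329.67ms (4/7)
6. 1648.352ms @ 20/7 + 329.67ms (4/7)
7. 1978.022ms @ 24/7 + 329.67ms (4/7)
8. 2307.692ms @ 4 + 1730.769ms (3)
9. 4038.462ms @ 7 + 576.923ms (1)
10. 4615.385ms @ 8 + 1153.846ms (2)
11. 5769.231ms @ 10 + 164.835ms (2/7)
12. 5934.066ms @ 72/7 + 164.835ms (2/7)
13. 6098.901ms @ 74/7 + 164.835ms (2/7)
14. 6263.736ms @ 76/7 + 164.835ms (2/7)
15. 6428.571ms @ 78/7 + 164.835ms (2/7)
16. 6593.407ms @ 80/7 + 164.835ms (2/7)
17. 6758.242ms @ 82/7 + 164.835ms (2/7)

note 17 onset = 82/7b = 6758.242ms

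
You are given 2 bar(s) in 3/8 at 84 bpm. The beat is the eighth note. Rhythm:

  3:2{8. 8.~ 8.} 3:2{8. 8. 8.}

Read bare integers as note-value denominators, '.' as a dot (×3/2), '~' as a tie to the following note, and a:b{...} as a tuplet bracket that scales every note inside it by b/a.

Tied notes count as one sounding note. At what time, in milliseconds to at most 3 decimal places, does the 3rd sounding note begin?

note 3 onset = 3b = 2142.857ms

1. 0.0ms @ 0 + 714.286ms (1)
2. 714.286ms @ 1 + 1428.571ms (2)
3. 2142.857ms @ 3 + 714.286ms (1)
4. 2857.143ms @ 4 + 714.286ms (1)
5. 3571.429ms @ 5 + 714.286ms (1)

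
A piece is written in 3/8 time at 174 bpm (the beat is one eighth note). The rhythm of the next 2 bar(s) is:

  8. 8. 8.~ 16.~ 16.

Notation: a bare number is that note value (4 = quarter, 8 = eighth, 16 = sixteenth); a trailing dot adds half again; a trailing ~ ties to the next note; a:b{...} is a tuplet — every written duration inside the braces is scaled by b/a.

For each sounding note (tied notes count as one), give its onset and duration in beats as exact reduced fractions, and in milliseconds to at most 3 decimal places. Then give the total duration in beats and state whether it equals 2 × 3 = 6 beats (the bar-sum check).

1) 0.0ms=0b +517.241ms=3/2b
2) 517.241ms=3/2b +517.241ms=3/2b
3) 1034.483ms=3b +1034.483ms=3b
Σ=6b of 6 (174bpm 3/8) — PASS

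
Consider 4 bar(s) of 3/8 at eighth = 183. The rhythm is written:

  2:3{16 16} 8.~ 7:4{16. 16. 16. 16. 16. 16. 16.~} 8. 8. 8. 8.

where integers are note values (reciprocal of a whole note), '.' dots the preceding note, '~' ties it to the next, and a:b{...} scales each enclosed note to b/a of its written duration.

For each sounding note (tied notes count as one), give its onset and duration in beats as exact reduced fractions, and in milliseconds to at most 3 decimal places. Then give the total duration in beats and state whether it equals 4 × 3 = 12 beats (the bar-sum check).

1) 0.0ms=0b +245.902ms=3/4b
2) 245.902ms=3/4b +245.902ms=3/4b
3) 491.803ms=3/2b +632.319ms=27/14b
4) 1124.122ms=24/7b +140.515ms=3/7b
5) 1264.637ms=27/7b +140.515ms=3/7b
6) 1405.152ms=30/7b +140.515ms=3/7b
7) 1545.667ms=33/7b +140.515ms=3/7b
8) 1686.183ms=36/7b +140.515ms=3/7b
9) 1826.698ms=39/7b +632.319ms=27/14b
10) 2459.016ms=15/2b +491.803ms=3/2b
11) 2950.82ms=9b +491.803ms=3/2b
12) 3442.623ms=21/2b +491.803ms=3/2b
Σ=12b of 12 (183bpm 3/8) — PASS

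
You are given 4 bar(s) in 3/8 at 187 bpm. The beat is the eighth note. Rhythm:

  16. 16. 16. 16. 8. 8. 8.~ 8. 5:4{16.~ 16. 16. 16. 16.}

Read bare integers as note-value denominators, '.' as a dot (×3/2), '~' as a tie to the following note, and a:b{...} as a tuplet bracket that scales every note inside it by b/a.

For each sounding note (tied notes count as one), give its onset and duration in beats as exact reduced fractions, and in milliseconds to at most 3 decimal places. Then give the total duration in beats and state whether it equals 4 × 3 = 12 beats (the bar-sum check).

1) 0.0ms=0b +240.642ms=3/4b
2) 240.642ms=3/4b +240.642ms=3/4b
3) 481.283ms=3/2b +240.642ms=3/4b
4) 721.925ms=9/4b +240.642ms=3/4b
5) 962.567ms=3b +481.283ms=3/2b
6) 1443.85ms=9/2b +481.283ms=3/2b
7) 1925.134ms=6b +962.567ms=3b
8) 2887.701ms=9b +385.027ms=6/5b
9) 3272.727ms=51/5b +192.513ms=3/5b
10) 3465.241ms=54/5b +192.513ms=3/5b
11) 3657.754ms=57/5b +192.513ms=3/5b
Σ=12b of 12 (187bpm 3/8) — PASS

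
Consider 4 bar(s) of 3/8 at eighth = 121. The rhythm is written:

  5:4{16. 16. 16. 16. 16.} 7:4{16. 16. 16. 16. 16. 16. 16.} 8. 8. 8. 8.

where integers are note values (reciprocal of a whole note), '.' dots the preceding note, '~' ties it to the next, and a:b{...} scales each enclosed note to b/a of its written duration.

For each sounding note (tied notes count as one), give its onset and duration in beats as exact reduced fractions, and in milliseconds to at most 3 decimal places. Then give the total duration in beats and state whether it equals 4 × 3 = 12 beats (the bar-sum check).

1) 0.0ms=0b +297.521ms=3/5b
2) 297.521ms=3/5b +297.521ms=3/5b
3) 595.041ms=6/5b +297.521ms=3/5b
4) 892.562ms=9/5b +297.521ms=3/5b
5) 1190.083ms=12/5b +297.521ms=3/5b
6) 1487.603ms=3b +212.515ms=3/7b
7) 1700.118ms=24/7b +212.515ms=3/7b
8) 1912.633ms=27/7b +212.515ms=3/7b
9) 2125.148ms=30/7b +212.515ms=3/7b
10) 2337.662ms=33/7b +212.515ms=3/7b
11) 2550.177ms=36/7b +212.515ms=3/7b
12) 2762.692ms=39/7b +212.515ms=3/7b
13) 2975.207ms=6b +743.802ms=3/2b
14) 3719.008ms=15/2b +743.802ms=3/2b
15) 4462.81ms=9b +743.802ms=3/2b
16) 5206.612ms=21/2b +743.802ms=3/2b
Σ=12b of 12 (121bpm 3/8) — PASS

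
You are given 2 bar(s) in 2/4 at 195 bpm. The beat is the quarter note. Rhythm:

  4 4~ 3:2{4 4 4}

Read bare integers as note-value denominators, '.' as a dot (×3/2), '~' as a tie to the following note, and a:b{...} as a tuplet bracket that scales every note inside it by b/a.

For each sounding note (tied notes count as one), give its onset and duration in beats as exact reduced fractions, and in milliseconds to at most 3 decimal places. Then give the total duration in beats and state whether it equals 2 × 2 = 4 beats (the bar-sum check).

1) 0.0ms=0b +307.692ms=1b
2) 307.692ms=1b +512.821ms=5/3b
3) 820.513ms=8/3b +205.128ms=2/3b
4) 1025.641ms=10/3b +205.128ms=2/3b
Σ=4b of 4 (195bpm 2/4) — PASS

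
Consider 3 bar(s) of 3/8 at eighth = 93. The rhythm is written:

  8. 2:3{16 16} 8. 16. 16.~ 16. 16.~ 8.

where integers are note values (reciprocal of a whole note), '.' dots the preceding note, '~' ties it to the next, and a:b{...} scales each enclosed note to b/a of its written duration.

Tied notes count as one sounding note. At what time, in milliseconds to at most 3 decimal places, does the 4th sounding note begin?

note 4 onset = 3b = 1935.484ms

1. 0.0ms @ 0 + 967.742ms (3/2)
2. 967.742ms @ 3/2 + 483.871ms (3/4)
3. 1451.613ms @ 9/4 + 483.871ms (3/4)
4. 1935.484ms @ 3 + 967.742ms (3/2)
5. 2903.226ms @ 9/2 + 483.871ms (3/4)
6. 3387.097ms @ 21/4 + 967.742ms (3/2)
7. 4354.839ms @ 27/4 + 1451.613ms (9/4)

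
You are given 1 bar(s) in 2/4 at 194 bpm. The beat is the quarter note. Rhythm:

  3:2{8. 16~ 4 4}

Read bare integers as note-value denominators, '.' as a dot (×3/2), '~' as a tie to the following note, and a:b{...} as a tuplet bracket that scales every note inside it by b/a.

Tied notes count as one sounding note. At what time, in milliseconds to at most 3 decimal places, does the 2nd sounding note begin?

note 2 onset = 1/2b = 154.639ms

1. 0.0ms @ 0 + 154.639ms (1/2)
2. 154.639ms @ 1/2 + 257.732ms (5/6)
3. 412.371ms @ 4/3 + 206.186ms (2/3)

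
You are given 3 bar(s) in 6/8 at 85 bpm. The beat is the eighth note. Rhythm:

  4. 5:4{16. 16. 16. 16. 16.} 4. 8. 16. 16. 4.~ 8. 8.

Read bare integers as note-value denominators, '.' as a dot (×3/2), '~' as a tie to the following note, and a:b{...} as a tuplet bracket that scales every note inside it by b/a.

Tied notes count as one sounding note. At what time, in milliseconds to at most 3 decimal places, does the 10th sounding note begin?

1. 0.0ms @ 0 + 2117.647ms (3)
2. 2117.647ms @ 3 + 423.529ms (3/5)
3. 2541.176ms @ 18/5 + 423.529ms (3/5)
4. 2964.706ms @ 21/5 + 423.529ms (3/5)
5. 3388.235ms @ 24/5 + 423.529ms (3/5)
6. 3811.765ms @ 27/5 + 423.529ms (3/5)
7. 4235.294ms @ 6 + 2117.647ms (3)
8. 6352.941ms @ 9 + 1058.824ms (3/2)
9. 7411.765ms @ 21/2 + 529.412ms (3/4)
10. 7941.176ms @ 45/4 + 529.412ms (3/4)
11. 8470.588ms @ 12 + 3176.471ms (9/2)
12. 11647.059ms @ 33/2 + 1058.824ms (3/2)

note 10 onset = 45/4b = 7941.176ms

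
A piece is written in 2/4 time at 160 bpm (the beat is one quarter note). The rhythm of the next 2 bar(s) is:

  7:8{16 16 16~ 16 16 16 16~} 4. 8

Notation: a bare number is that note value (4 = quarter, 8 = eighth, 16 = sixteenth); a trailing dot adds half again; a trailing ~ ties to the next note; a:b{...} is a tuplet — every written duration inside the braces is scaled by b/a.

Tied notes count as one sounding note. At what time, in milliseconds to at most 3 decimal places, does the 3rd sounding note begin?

1. 0.0ms @ 0 + 107.143ms (2/7)
2. 107.143ms @ 2/7 + 107.143ms (2/7)
3. 214.286ms @ 4/7 + 214.286ms (4/7)
4. 428.571ms @ 8/7 + 107.143ms (2/7)
5. 535.714ms @ 10/7 + 107.143ms (2/7)
6. 642.857ms @ 12/7 + 669.643ms (25/14)
7. 1312.5ms @ 7/2 + 187.5ms (1/2)

note 3 onset = 4/7b = 214.286ms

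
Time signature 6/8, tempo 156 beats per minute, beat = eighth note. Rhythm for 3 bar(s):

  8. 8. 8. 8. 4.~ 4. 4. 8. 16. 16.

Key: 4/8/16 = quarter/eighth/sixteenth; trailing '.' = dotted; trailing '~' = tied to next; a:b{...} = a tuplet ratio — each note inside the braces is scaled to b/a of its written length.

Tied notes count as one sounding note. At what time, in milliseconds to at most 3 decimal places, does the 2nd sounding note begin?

note 2 onset = 3/2b = 576.923ms

1. 0.0ms @ 0 + 576.923ms (3/2)
2. 576.923ms @ 3/2 + 576.923ms (3/2)
3. 1153.846ms @ 3 + 576.923ms (3/2)
4. 1730.769ms @ 9/2 + 576.923ms (3/2)
5. 2307.692ms @ 6 + 2307.692ms (6)
6. 4615.385ms @ 12 + 1153.846ms (3)
7. 5769.231ms @ 15 + 576.923ms (3/2)
8. 6346.154ms @ 33/2 + 288.462ms (3/4)
9. 6634.615ms @ 69/4 + 288.462ms (3/4)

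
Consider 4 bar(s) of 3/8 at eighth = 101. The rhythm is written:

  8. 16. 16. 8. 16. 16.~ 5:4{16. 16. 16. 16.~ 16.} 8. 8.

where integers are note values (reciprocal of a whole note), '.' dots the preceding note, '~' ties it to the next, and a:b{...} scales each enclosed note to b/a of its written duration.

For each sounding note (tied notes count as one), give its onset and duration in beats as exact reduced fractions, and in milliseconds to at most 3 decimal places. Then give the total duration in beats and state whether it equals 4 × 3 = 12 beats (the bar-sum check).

1) 0.0ms=0b +891.089ms=3/2b
2) 891.089ms=3/2b +445.545ms=3/4b
3) 1336.634ms=9/4b +445.545ms=3/4b
4) 1782.178ms=3b +891.089ms=3/2b
5) 2673.267ms=9/2b +445.545ms=3/4b
6) 3118.812ms=21/4b +801.98ms=27/20b
7) 3920.792ms=33/5b +356.436ms=3/5b
8) 4277.228ms=36/5b +356.436ms=3/5b
9) 4633.663ms=39/5b +712.871ms=6/5b
10) 5346.535ms=9b +891.089ms=3/2b
11) 6237.624ms=21/2b +891.089ms=3/2b
Σ=12b of 12 (101bpm 3/8) — PASS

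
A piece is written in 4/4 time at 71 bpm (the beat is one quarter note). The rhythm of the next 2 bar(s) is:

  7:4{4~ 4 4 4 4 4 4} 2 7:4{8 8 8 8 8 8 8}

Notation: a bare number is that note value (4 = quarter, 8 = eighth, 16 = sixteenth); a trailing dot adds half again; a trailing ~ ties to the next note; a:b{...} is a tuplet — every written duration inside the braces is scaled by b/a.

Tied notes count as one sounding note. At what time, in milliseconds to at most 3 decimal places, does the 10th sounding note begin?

note 10 onset = 46/7b = 5553.32ms

1. 0.0ms @ 0 + 965.795ms (8/7)
2. 965.795ms @ 8/7 + 482.897ms (4/7)
3. 1448.692ms @ 12/7 + 482.897ms (4/7)
4. 1931.59ms @ 16/7 + 482.897ms (4/7)
5. 2414.487ms @ 20/7 + 482.897ms (4/7)
6. 2897.384ms @ 24/7 + 482.897ms (4/7)
7. 3380.282ms @ 4 + 1690.141ms (2)
8. 5070.423ms @ 6 + 241.449ms (2/7)
9. 5311.871ms @ 44/7 + 241.449ms (2/7)
10. 5553.32ms @ 46/7 + 241.449ms (2/7)
11. 5794.769ms @ 48/7 + 241.449ms (2/7)
12. 6036.217ms @ 50/7 + 241.449ms (2/7)
13. 6277.666ms @ 52/7 + 241.449ms (2/7)
14. 6519.115ms @ 54/7 + 241.449ms (2/7)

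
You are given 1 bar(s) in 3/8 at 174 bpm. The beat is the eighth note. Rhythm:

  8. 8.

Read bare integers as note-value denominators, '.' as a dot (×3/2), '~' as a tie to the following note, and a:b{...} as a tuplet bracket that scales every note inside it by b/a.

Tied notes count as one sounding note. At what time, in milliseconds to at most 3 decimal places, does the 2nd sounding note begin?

note 2 onset = 3/2b = 517.241ms

1. 0.0ms @ 0 + 517.241ms (3/2)
2. 517.241ms @ 3/2 + 517.241ms (3/2)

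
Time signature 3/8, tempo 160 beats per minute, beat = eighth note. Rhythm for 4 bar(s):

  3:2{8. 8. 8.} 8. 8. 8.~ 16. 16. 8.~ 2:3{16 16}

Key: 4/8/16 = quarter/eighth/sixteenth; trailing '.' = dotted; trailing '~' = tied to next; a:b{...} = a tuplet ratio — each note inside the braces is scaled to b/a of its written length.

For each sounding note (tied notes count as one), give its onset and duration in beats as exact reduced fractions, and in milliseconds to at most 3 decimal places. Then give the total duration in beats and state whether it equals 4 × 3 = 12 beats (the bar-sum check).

1) 0.0ms=0b +375.0ms=1b
2) 375.0ms=1b +375.0ms=1b
3) 750.0ms=2b +375.0ms=1b
4) 1125.0ms=3b +562.5ms=3/2b
5) 1687.5ms=9/2b +562.5ms=3/2b
6) 2250.0ms=6b +843.75ms=9/4b
7) 3093.75ms=33/4b +281.25ms=3/4b
8) 3375.0ms=9b +843.75ms=9/4b
9) 4218.75ms=45/4b +281.25ms=3/4b
Σ=12b of 12 (160bpm 3/8) — PASS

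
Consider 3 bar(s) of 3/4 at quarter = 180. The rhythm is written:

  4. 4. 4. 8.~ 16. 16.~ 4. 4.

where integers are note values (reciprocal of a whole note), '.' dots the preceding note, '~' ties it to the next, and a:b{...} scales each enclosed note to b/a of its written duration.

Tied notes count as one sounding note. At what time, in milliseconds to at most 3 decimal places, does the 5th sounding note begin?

1. 0.0ms @ 0 + 500.0ms (3/2)
2. 500.0ms @ 3/2 + 500.0ms (3/2)
3. 1000.0ms @ 3 + 500.0ms (3/2)
4. 1500.0ms @ 9/2 + 375.0ms (9/8)
5. 1875.0ms @ 45/8 + 625.0ms (15/8)
6. 2500.0ms @ 15/2 + 500.0ms (3/2)

note 5 onset = 45/8b = 1875.0ms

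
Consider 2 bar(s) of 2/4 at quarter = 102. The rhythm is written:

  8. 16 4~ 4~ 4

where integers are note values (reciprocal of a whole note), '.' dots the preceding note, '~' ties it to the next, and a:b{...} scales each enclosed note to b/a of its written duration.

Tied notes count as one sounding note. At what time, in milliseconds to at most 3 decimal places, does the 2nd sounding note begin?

1. 0.0ms @ 0 + 441.176ms (3/4)
2. 441.176ms @ 3/4 + 147.059ms (1/4)
3. 588.235ms @ 1 + 1764.706ms (3)

note 2 onset = 3/4b = 441.176ms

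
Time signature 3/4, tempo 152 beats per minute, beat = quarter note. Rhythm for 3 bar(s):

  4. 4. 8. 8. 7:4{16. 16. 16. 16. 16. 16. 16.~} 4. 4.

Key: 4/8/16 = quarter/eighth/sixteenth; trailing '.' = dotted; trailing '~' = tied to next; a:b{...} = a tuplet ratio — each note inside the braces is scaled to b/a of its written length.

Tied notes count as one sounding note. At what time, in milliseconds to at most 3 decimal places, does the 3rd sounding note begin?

1. 0.0ms @ 0 + 592.105ms (3/2)
2. 592.105ms @ 3/2 + 592.105ms (3/2)
3. 1184.211ms @ 3 + 296.053ms (3/4)
4. 1480.263ms @ 15/4 + 296.053ms (3/4)
5. 1776.316ms @ 9/2 + 84.586ms (3/14)
6. 1860.902ms @ 33/7 + 84.586ms (3/14)
7. 1945.489ms @ 69/14 + 84.586ms (3/14)
8. 2030.075ms @ 36/7 + 84.586ms (3/14)
9. 2114.662ms @ 75/14 + 84.586ms (3/14)
10. 2199.248ms @ 39/7 + 84.586ms (3/14)
11. 2283.835ms @ 81/14 + 676.692ms (12/7)
12. 2960.526ms @ 15/2 + 592.105ms (3/2)

note 3 onset = 3b = 1184.211ms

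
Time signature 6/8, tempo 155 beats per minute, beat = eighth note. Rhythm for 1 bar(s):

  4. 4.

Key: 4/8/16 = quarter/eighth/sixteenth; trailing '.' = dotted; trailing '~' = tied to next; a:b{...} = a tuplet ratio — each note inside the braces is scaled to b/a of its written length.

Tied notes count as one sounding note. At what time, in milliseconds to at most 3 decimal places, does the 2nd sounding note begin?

note 2 onset = 3b = 1161.29ms

1. 0.0ms @ 0 + 1161.29ms (3)
2. 1161.29ms @ 3 + 1161.29ms (3)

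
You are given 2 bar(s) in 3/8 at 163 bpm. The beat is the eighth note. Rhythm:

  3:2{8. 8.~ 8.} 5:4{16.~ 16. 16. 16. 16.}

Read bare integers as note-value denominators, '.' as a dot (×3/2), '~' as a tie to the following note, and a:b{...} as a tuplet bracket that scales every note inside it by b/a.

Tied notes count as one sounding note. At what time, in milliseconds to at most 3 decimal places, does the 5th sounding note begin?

1. 0.0ms @ 0 + 368.098ms (1)
2. 368.098ms @ 1 + 736.196ms (2)
3. 1104.294ms @ 3 + 441.718ms (6/5)
4. 1546.012ms @ 21/5 + 220.859ms (3/5)
5. 1766.871ms @ 24/5 + 220.859ms (3/5)
6. 1987.73ms @ 27/5 + 220.859ms (3/5)

note 5 onset = 24/5b = 1766.871ms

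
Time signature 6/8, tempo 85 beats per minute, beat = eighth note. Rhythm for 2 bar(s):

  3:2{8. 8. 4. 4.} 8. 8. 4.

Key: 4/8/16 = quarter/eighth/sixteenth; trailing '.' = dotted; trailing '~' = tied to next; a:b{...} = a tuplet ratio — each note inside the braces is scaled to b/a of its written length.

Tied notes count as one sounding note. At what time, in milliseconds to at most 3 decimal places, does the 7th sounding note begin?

note 7 onset = 9b = 6352.941ms

1. 0.0ms @ 0 + 705.882ms (1)
2. 705.882ms @ 1 + 705.882ms (1)
3. 1411.765ms @ 2 + 1411.765ms (2)
4. 2823.529ms @ 4 + 1411.765ms (2)
5. 4235.294ms @ 6 + 1058.824ms (3/2)
6. 5294.118ms @ 15/2 + 1058.824ms (3/2)
7. 6352.941ms @ 9 + 2117.647ms (3)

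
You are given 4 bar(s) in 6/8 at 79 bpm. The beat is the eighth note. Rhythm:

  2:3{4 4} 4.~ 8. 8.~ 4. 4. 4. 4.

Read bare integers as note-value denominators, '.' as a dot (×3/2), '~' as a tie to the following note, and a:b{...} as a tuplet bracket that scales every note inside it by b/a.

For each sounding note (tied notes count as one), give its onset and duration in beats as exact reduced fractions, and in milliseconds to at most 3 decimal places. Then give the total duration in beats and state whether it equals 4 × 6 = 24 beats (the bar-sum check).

1) 0.0ms=0b +2278.481ms=3b
2) 2278.481ms=3b +2278.481ms=3b
3) 4556.962ms=6b +3417.722ms=9/2b
4) 7974.684ms=21/2b +3417.722ms=9/2b
5) 11392.405ms=15b +2278.481ms=3b
6) 13670.886ms=18b +2278.481ms=3b
7) 15949.367ms=21b +2278.481ms=3b
Σ=24b of 24 (79bpm 6/8) — PASS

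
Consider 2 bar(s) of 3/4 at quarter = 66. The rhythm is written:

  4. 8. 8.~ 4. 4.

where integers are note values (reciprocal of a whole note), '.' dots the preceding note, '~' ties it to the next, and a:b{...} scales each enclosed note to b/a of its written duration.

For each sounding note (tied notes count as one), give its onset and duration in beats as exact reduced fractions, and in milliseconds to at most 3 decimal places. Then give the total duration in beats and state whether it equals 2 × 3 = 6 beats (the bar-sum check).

1) 0.0ms=0b +1363.636ms=3/2b
2) 1363.636ms=3/2b +681.818ms=3/4b
3) 2045.455ms=9/4b +2045.455ms=9/4b
4) 4090.909ms=9/2b +1363.636ms=3/2b
Σ=6b of 6 (66bpm 3/4) — PASS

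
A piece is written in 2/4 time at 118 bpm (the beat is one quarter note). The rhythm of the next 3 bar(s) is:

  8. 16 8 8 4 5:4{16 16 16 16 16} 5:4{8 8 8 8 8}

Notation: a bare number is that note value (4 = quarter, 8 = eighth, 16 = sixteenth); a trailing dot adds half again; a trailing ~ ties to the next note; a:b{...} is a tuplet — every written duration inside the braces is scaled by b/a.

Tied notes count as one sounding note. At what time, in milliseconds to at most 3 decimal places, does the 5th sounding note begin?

note 5 onset = 2b = 1016.949ms

1. 0.0ms @ 0 + 381.356ms (3/4)
2. 381.356ms @ 3/4 + 127.119ms (1/4)
3. 508.475ms @ 1 + 254.237ms (1/2)
4. 762.712ms @ 3/2 + 254.237ms (1/2)
5. 1016.949ms @ 2 + 508.475ms (1)
6. 1525.424ms @ 3 + 101.695ms (1/5)
7. 1627.119ms @ 16/5 + 101.695ms (1/5)
8. 1728.814ms @ 17/5 + 101.695ms (1/5)
9. 1830.508ms @ 18/5 + 101.695ms (1/5)
10. 1932.203ms @ 19/5 + 101.695ms (1/5)
11. 2033.898ms @ 4 + 203.39ms (2/5)
12. 2237.288ms @ 22/5 + 203.39ms (2/5)
13. 2440.678ms @ 24/5 + 203.39ms (2/5)
14. 2644.068ms @ 26/5 + 203.39ms (2/5)
15. 2847.458ms @ 28/5 + 203.39ms (2/5)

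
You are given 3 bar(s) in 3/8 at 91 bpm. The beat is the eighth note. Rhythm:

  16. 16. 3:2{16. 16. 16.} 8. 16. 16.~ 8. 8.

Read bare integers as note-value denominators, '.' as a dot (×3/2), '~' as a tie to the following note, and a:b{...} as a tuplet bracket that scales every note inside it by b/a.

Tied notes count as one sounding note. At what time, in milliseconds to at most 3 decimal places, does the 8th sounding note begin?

note 8 onset = 21/4b = 3461.538ms

1. 0.0ms @ 0 + 494.505ms (3/4)
2. 494.505ms @ 3/4 + 494.505ms (3/4)
3. 989.011ms @ 3/2 + 329.67ms (1/2)
4. 1318.681ms @ 2 + 329.67ms (1/2)
5. 1648.352ms @ 5/2 + 329.67ms (1/2)
6. 1978.022ms @ 3 + 989.011ms (3/2)
7. 2967.033ms @ 9/2 + 494.505ms (3/4)
8. 3461.538ms @ 21/4 + 1483.516ms (9/4)
9. 4945.055ms @ 15/2 + 989.011ms (3/2)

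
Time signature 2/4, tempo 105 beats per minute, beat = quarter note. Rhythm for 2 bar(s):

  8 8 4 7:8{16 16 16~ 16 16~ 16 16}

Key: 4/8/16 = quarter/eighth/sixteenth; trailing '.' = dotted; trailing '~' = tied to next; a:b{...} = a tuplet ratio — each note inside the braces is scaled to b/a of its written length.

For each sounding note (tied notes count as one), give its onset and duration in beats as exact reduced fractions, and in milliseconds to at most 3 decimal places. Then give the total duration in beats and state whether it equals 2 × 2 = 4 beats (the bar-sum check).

1) 0.0ms=0b +285.714ms=1/2b
2) 285.714ms=1/2b +285.714ms=1/2b
3) 571.429ms=1b +571.429ms=1b
4) 1142.857ms=2b +163.265ms=2/7b
5) 1306.122ms=16/7b +163.265ms=2/7b
6) 1469.388ms=18/7b +326.531ms=4/7b
7) 1795.918ms=22/7b +326.531ms=4/7b
8) 2122.449ms=26/7b +163.265ms=2/7b
Σ=4b of 4 (105bpm 2/4) — PASS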